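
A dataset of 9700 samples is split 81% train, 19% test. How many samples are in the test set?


Train samples = 9700 * 81% = 7857
Test samples = 9700 - 7857
= 1843

1843


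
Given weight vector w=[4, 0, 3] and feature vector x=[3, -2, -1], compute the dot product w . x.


Element-wise products:
4 * 3 = 12
0 * -2 = 0
3 * -1 = -3
Sum = 12 + 0 + -3
= 9

9


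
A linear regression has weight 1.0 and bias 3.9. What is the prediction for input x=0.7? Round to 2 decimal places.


y = 1.0 * 0.7 + (3.9)
= 0.7 + (3.9)
= 4.60

4.60


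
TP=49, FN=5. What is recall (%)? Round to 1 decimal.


Recall = TP / (TP + FN) * 100
= 49 / (49 + 5)
= 49 / 54
= 0.9074
= 90.7%

90.7


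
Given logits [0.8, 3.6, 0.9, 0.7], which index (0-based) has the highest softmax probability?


Softmax is a monotonic transformation, so it preserves the argmax.
We need to find the index of the maximum logit.
Index 0: 0.8
Index 1: 3.6
Index 2: 0.9
Index 3: 0.7
Maximum logit = 3.6 at index 1

1


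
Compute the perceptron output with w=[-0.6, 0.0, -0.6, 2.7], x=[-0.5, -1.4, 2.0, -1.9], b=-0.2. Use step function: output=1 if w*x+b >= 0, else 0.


z = w . x + b
= -0.6*-0.5 + 0.0*-1.4 + -0.6*2.0 + 2.7*-1.9 + -0.2
= 0.3 + -0.0 + -1.2 + -5.13 + -0.2
= -6.03 + -0.2
= -6.23
Since z = -6.23 < 0, output = 0

0


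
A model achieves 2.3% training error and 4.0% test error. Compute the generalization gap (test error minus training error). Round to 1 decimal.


Generalization gap = test_error - train_error
= 4.0 - 2.3
= 1.7%
A small gap suggests good generalization.

1.7


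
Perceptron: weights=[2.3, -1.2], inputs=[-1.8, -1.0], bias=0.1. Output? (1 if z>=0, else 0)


z = w . x + b
= 2.3*-1.8 + -1.2*-1.0 + 0.1
= -4.14 + 1.2 + 0.1
= -2.94 + 0.1
= -2.84
Since z = -2.84 < 0, output = 0

0


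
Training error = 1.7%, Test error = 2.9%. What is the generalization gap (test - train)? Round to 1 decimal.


Generalization gap = test_error - train_error
= 2.9 - 1.7
= 1.2%
A small gap suggests good generalization.

1.2


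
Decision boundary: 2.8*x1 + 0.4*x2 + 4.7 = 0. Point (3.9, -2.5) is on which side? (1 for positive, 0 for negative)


Compute 2.8 * 3.9 + 0.4 * -2.5 + 4.7
= 10.92 + -1.0 + 4.7
= 14.62
Since 14.62 >= 0, the point is on the positive side.

1


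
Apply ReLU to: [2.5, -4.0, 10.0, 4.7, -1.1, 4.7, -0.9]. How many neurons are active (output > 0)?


ReLU(x) = max(0, x) for each element:
ReLU(2.5) = 2.5
ReLU(-4.0) = 0
ReLU(10.0) = 10.0
ReLU(4.7) = 4.7
ReLU(-1.1) = 0
ReLU(4.7) = 4.7
ReLU(-0.9) = 0
Active neurons (>0): 4

4


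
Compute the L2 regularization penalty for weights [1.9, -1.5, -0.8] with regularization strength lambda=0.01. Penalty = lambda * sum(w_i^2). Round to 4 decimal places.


Squaring each weight:
1.9^2 = 3.61
(-1.5)^2 = 2.25
(-0.8)^2 = 0.64
Sum of squares = 6.5
Penalty = 0.01 * 6.5 = 0.0650

0.0650


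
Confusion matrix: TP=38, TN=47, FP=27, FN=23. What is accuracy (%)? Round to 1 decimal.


Accuracy = (TP + TN) / (TP + TN + FP + FN) * 100
= (38 + 47) / (38 + 47 + 27 + 23)
= 85 / 135
= 0.6296
= 63.0%

63.0


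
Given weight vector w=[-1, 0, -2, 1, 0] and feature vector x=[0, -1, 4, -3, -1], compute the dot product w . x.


Element-wise products:
-1 * 0 = 0
0 * -1 = 0
-2 * 4 = -8
1 * -3 = -3
0 * -1 = 0
Sum = 0 + 0 + -8 + -3 + 0
= -11

-11


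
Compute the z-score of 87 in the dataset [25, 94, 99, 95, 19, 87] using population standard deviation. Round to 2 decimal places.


Mean = (25 + 94 + 99 + 95 + 19 + 87) / 6 = 69.8333
Variance = sum((x_i - mean)^2) / n = 1159.4722
Std = sqrt(1159.4722) = 34.051
Z = (x - mean) / std
= (87 - 69.8333) / 34.051
= 17.1667 / 34.051
= 0.50

0.50


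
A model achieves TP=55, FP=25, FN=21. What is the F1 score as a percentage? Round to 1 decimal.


Precision = TP / (TP + FP) = 55 / 80 = 0.6875
Recall = TP / (TP + FN) = 55 / 76 = 0.7237
F1 = 2 * P * R / (P + R)
= 2 * 0.6875 * 0.7237 / (0.6875 + 0.7237)
= 0.9951 / 1.4112
= 0.7051
As percentage: 70.5%

70.5


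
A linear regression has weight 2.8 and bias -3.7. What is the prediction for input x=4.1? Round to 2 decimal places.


y = 2.8 * 4.1 + (-3.7)
= 11.48 + (-3.7)
= 7.78

7.78


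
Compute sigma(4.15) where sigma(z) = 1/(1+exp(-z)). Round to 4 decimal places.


sigmoid(z) = 1 / (1 + exp(-z))
exp(-(4.15)) = exp(-4.15) = 0.0158
1 + 0.0158 = 1.0158
1 / 1.0158 = 0.9845

0.9845


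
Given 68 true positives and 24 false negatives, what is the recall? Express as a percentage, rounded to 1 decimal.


Recall = TP / (TP + FN) * 100
= 68 / (68 + 24)
= 68 / 92
= 0.7391
= 73.9%

73.9


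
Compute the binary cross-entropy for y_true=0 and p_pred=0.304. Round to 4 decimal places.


For y=0: Loss = -log(1-p)
= -log(1 - 0.304)
= -log(0.696)
= -(-0.3624)
= 0.3624

0.3624


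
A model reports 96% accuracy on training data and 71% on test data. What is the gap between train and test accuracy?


Gap = train_accuracy - test_accuracy
= 96 - 71
= 25%
This large gap strongly indicates overfitting.

25


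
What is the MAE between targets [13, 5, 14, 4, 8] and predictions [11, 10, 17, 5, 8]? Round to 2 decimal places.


Absolute errors: [2, 5, 3, 1, 0]
Sum of absolute errors = 11
MAE = 11 / 5 = 2.20

2.20


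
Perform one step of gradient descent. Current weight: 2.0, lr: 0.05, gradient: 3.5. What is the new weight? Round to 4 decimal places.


w_new = w_old - lr * gradient
= 2.0 - 0.05 * 3.5
= 2.0 - (0.175)
= 1.8250

1.8250


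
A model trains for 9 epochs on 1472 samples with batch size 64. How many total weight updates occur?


Iterations per epoch = 1472 / 64 = 23
Total updates = iterations_per_epoch * epochs
= 23 * 9
= 207

207


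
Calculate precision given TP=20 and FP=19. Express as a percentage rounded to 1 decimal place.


Precision = TP / (TP + FP) * 100
= 20 / (20 + 19)
= 20 / 39
= 0.5128
= 51.3%

51.3


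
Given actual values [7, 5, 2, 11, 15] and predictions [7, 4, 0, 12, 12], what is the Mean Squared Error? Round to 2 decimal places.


Differences: [0, 1, 2, -1, 3]
Squared errors: [0, 1, 4, 1, 9]
Sum of squared errors = 15
MSE = 15 / 5 = 3.00

3.00


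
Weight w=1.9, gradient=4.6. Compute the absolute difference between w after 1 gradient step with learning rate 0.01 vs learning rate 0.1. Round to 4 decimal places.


With lr=0.01: w_new = 1.9 - 0.01 * 4.6 = 1.854
With lr=0.1: w_new = 1.9 - 0.1 * 4.6 = 1.44
Absolute difference = |1.854 - 1.44|
= 0.4140

0.4140


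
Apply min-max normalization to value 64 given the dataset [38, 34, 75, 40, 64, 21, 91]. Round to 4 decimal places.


Min = 21, Max = 91
Range = 91 - 21 = 70
Scaled = (x - min) / (max - min)
= (64 - 21) / 70
= 43 / 70
= 0.6143

0.6143


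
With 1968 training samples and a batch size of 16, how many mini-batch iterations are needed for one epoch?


Iterations per epoch = dataset_size / batch_size
= 1968 / 16
= 123

123


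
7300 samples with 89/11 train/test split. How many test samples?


Train samples = 7300 * 89% = 6497
Test samples = 7300 - 6497
= 803

803


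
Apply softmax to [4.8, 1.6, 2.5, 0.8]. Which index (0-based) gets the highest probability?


Softmax is a monotonic transformation, so it preserves the argmax.
We need to find the index of the maximum logit.
Index 0: 4.8
Index 1: 1.6
Index 2: 2.5
Index 3: 0.8
Maximum logit = 4.8 at index 0

0


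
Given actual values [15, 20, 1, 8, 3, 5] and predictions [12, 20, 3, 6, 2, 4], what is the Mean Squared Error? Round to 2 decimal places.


Differences: [3, 0, -2, 2, 1, 1]
Squared errors: [9, 0, 4, 4, 1, 1]
Sum of squared errors = 19
MSE = 19 / 6 = 3.17

3.17


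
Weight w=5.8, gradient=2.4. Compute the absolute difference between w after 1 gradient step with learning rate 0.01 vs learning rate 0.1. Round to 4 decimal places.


With lr=0.01: w_new = 5.8 - 0.01 * 2.4 = 5.776
With lr=0.1: w_new = 5.8 - 0.1 * 2.4 = 5.56
Absolute difference = |5.776 - 5.56|
= 0.2160

0.2160


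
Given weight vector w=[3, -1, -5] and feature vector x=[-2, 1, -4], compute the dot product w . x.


Element-wise products:
3 * -2 = -6
-1 * 1 = -1
-5 * -4 = 20
Sum = -6 + -1 + 20
= 13

13


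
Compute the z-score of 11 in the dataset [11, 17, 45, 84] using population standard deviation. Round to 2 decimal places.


Mean = (11 + 17 + 45 + 84) / 4 = 39.25
Variance = sum((x_i - mean)^2) / n = 832.1875
Std = sqrt(832.1875) = 28.8477
Z = (x - mean) / std
= (11 - 39.25) / 28.8477
= -28.25 / 28.8477
= -0.98

-0.98


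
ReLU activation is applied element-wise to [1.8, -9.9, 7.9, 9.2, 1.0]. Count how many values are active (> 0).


ReLU(x) = max(0, x) for each element:
ReLU(1.8) = 1.8
ReLU(-9.9) = 0
ReLU(7.9) = 7.9
ReLU(9.2) = 9.2
ReLU(1.0) = 1.0
Active neurons (>0): 4

4


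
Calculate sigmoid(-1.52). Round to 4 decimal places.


sigmoid(z) = 1 / (1 + exp(-z))
exp(-(-1.52)) = exp(1.52) = 4.5722
1 + 4.5722 = 5.5722
1 / 5.5722 = 0.1795

0.1795


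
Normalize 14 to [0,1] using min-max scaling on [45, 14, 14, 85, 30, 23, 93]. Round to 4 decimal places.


Min = 14, Max = 93
Range = 93 - 14 = 79
Scaled = (x - min) / (max - min)
= (14 - 14) / 79
= 0 / 79
= 0.0000

0.0000


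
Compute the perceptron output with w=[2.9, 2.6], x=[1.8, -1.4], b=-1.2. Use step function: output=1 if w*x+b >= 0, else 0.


z = w . x + b
= 2.9*1.8 + 2.6*-1.4 + -1.2
= 5.22 + -3.64 + -1.2
= 1.58 + -1.2
= 0.38
Since z = 0.38 >= 0, output = 1

1


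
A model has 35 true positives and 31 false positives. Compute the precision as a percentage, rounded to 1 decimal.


Precision = TP / (TP + FP) * 100
= 35 / (35 + 31)
= 35 / 66
= 0.5303
= 53.0%

53.0


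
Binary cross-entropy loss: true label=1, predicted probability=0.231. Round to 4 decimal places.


For y=1: Loss = -log(p)
= -log(0.231)
= -(-1.4653)
= 1.4653

1.4653


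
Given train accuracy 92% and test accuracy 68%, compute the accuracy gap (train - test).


Gap = train_accuracy - test_accuracy
= 92 - 68
= 24%
This large gap strongly indicates overfitting.

24


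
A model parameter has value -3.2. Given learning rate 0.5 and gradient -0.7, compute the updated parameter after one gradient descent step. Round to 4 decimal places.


w_new = w_old - lr * gradient
= -3.2 - 0.5 * -0.7
= -3.2 - (-0.35)
= -2.8500

-2.8500


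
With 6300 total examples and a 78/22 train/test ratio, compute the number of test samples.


Train samples = 6300 * 78% = 4914
Test samples = 6300 - 4914
= 1386

1386


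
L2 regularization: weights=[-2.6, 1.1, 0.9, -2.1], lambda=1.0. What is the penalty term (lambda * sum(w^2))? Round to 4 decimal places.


Squaring each weight:
(-2.6)^2 = 6.76
1.1^2 = 1.21
0.9^2 = 0.81
(-2.1)^2 = 4.41
Sum of squares = 13.19
Penalty = 1.0 * 13.19 = 13.1900

13.1900


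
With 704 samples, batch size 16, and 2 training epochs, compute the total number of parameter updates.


Iterations per epoch = 704 / 16 = 44
Total updates = iterations_per_epoch * epochs
= 44 * 2
= 88

88


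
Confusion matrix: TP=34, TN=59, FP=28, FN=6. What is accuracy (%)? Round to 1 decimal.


Accuracy = (TP + TN) / (TP + TN + FP + FN) * 100
= (34 + 59) / (34 + 59 + 28 + 6)
= 93 / 127
= 0.7323
= 73.2%

73.2


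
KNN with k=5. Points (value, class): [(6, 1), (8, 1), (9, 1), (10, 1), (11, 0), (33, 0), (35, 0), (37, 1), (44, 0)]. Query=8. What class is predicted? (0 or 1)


Distances from query 8:
Point 8 (class 1): distance = 0
Point 9 (class 1): distance = 1
Point 6 (class 1): distance = 2
Point 10 (class 1): distance = 2
Point 11 (class 0): distance = 3
K=5 nearest neighbors: classes = [1, 1, 1, 1, 0]
Votes for class 1: 4 / 5
Majority vote => class 1

1


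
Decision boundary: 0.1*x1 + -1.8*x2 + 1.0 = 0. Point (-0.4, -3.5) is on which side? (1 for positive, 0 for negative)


Compute 0.1 * -0.4 + -1.8 * -3.5 + 1.0
= -0.04 + 6.3 + 1.0
= 7.26
Since 7.26 >= 0, the point is on the positive side.

1


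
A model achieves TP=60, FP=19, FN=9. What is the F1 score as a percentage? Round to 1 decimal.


Precision = TP / (TP + FP) = 60 / 79 = 0.7595
Recall = TP / (TP + FN) = 60 / 69 = 0.8696
F1 = 2 * P * R / (P + R)
= 2 * 0.7595 * 0.8696 / (0.7595 + 0.8696)
= 1.3209 / 1.6291
= 0.8108
As percentage: 81.1%

81.1


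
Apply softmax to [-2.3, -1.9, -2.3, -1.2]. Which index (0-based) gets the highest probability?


Softmax is a monotonic transformation, so it preserves the argmax.
We need to find the index of the maximum logit.
Index 0: -2.3
Index 1: -1.9
Index 2: -2.3
Index 3: -1.2
Maximum logit = -1.2 at index 3

3


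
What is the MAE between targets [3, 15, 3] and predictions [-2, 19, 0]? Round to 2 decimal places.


Absolute errors: [5, 4, 3]
Sum of absolute errors = 12
MAE = 12 / 3 = 4.00

4.00


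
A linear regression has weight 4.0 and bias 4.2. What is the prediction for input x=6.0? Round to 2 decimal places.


y = 4.0 * 6.0 + (4.2)
= 24.0 + (4.2)
= 28.20

28.20


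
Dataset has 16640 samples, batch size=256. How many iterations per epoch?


Iterations per epoch = dataset_size / batch_size
= 16640 / 256
= 65

65


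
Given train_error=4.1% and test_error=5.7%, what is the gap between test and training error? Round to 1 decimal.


Generalization gap = test_error - train_error
= 5.7 - 4.1
= 1.6%
A small gap suggests good generalization.

1.6


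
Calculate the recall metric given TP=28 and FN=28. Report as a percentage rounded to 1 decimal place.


Recall = TP / (TP + FN) * 100
= 28 / (28 + 28)
= 28 / 56
= 0.5
= 50.0%

50.0


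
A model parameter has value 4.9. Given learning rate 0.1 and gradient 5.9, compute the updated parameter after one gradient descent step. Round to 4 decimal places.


w_new = w_old - lr * gradient
= 4.9 - 0.1 * 5.9
= 4.9 - (0.59)
= 4.3100

4.3100


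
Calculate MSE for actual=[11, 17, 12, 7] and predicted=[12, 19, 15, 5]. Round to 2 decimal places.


Differences: [-1, -2, -3, 2]
Squared errors: [1, 4, 9, 4]
Sum of squared errors = 18
MSE = 18 / 4 = 4.50

4.50


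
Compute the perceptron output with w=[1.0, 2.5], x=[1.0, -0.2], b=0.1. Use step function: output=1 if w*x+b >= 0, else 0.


z = w . x + b
= 1.0*1.0 + 2.5*-0.2 + 0.1
= 1.0 + -0.5 + 0.1
= 0.5 + 0.1
= 0.6
Since z = 0.6 >= 0, output = 1

1


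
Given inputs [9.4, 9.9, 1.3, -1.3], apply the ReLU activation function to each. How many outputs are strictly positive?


ReLU(x) = max(0, x) for each element:
ReLU(9.4) = 9.4
ReLU(9.9) = 9.9
ReLU(1.3) = 1.3
ReLU(-1.3) = 0
Active neurons (>0): 3

3


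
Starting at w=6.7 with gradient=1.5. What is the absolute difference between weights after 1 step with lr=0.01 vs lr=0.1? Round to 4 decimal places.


With lr=0.01: w_new = 6.7 - 0.01 * 1.5 = 6.685
With lr=0.1: w_new = 6.7 - 0.1 * 1.5 = 6.55
Absolute difference = |6.685 - 6.55|
= 0.1350

0.1350


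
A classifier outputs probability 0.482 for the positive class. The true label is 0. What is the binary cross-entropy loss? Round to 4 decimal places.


For y=0: Loss = -log(1-p)
= -log(1 - 0.482)
= -log(0.518)
= -(-0.6578)
= 0.6578

0.6578


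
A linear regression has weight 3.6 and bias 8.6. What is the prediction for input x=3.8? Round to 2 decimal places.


y = 3.6 * 3.8 + (8.6)
= 13.68 + (8.6)
= 22.28

22.28


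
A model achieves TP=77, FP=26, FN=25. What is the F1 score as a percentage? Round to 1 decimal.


Precision = TP / (TP + FP) = 77 / 103 = 0.7476
Recall = TP / (TP + FN) = 77 / 102 = 0.7549
F1 = 2 * P * R / (P + R)
= 2 * 0.7476 * 0.7549 / (0.7476 + 0.7549)
= 1.1287 / 1.5025
= 0.7512
As percentage: 75.1%

75.1


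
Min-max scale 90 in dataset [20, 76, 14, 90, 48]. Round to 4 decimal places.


Min = 14, Max = 90
Range = 90 - 14 = 76
Scaled = (x - min) / (max - min)
= (90 - 14) / 76
= 76 / 76
= 1.0000

1.0000


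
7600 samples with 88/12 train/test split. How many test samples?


Train samples = 7600 * 88% = 6688
Test samples = 7600 - 6688
= 912

912


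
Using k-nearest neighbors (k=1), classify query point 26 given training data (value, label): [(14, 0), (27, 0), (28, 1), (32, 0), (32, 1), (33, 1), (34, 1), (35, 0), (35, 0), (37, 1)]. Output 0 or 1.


Distances from query 26:
Point 27 (class 0): distance = 1
K=1 nearest neighbors: classes = [0]
Votes for class 1: 0 / 1
Majority vote => class 0

0


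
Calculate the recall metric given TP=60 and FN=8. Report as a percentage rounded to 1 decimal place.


Recall = TP / (TP + FN) * 100
= 60 / (60 + 8)
= 60 / 68
= 0.8824
= 88.2%

88.2


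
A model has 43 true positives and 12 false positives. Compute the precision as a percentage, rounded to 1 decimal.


Precision = TP / (TP + FP) * 100
= 43 / (43 + 12)
= 43 / 55
= 0.7818
= 78.2%

78.2


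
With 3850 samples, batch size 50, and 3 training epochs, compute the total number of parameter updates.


Iterations per epoch = 3850 / 50 = 77
Total updates = iterations_per_epoch * epochs
= 77 * 3
= 231

231


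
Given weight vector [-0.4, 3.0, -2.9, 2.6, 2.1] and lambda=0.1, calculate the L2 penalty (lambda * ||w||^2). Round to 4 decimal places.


Squaring each weight:
(-0.4)^2 = 0.16
3.0^2 = 9.0
(-2.9)^2 = 8.41
2.6^2 = 6.76
2.1^2 = 4.41
Sum of squares = 28.74
Penalty = 0.1 * 28.74 = 2.8740

2.8740


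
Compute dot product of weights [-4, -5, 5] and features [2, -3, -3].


Element-wise products:
-4 * 2 = -8
-5 * -3 = 15
5 * -3 = -15
Sum = -8 + 15 + -15
= -8

-8


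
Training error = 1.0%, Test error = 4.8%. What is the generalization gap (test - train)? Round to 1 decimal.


Generalization gap = test_error - train_error
= 4.8 - 1.0
= 3.8%
A moderate gap.

3.8


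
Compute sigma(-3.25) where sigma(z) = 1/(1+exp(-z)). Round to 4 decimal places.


sigmoid(z) = 1 / (1 + exp(-z))
exp(-(-3.25)) = exp(3.25) = 25.7903
1 + 25.7903 = 26.7903
1 / 26.7903 = 0.0373

0.0373


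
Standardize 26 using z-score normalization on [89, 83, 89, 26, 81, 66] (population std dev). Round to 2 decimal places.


Mean = (89 + 83 + 89 + 26 + 81 + 66) / 6 = 72.3333
Variance = sum((x_i - mean)^2) / n = 488.5556
Std = sqrt(488.5556) = 22.1033
Z = (x - mean) / std
= (26 - 72.3333) / 22.1033
= -46.3333 / 22.1033
= -2.10

-2.10


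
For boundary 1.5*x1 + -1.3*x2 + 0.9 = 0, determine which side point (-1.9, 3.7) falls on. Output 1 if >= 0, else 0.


Compute 1.5 * -1.9 + -1.3 * 3.7 + 0.9
= -2.85 + -4.81 + 0.9
= -6.76
Since -6.76 < 0, the point is on the negative side.

0


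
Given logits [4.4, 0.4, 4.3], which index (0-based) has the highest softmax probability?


Softmax is a monotonic transformation, so it preserves the argmax.
We need to find the index of the maximum logit.
Index 0: 4.4
Index 1: 0.4
Index 2: 4.3
Maximum logit = 4.4 at index 0

0


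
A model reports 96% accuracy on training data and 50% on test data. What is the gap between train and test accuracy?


Gap = train_accuracy - test_accuracy
= 96 - 50
= 46%
This large gap strongly indicates overfitting.

46


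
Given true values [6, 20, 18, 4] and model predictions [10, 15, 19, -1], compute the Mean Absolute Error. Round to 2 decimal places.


Absolute errors: [4, 5, 1, 5]
Sum of absolute errors = 15
MAE = 15 / 4 = 3.75

3.75


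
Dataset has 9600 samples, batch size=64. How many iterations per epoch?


Iterations per epoch = dataset_size / batch_size
= 9600 / 64
= 150

150


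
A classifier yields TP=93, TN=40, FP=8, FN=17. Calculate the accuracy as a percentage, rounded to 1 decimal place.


Accuracy = (TP + TN) / (TP + TN + FP + FN) * 100
= (93 + 40) / (93 + 40 + 8 + 17)
= 133 / 158
= 0.8418
= 84.2%

84.2


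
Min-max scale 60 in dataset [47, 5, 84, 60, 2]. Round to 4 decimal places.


Min = 2, Max = 84
Range = 84 - 2 = 82
Scaled = (x - min) / (max - min)
= (60 - 2) / 82
= 58 / 82
= 0.7073

0.7073


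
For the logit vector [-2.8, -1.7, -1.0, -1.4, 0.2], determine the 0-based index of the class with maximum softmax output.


Softmax is a monotonic transformation, so it preserves the argmax.
We need to find the index of the maximum logit.
Index 0: -2.8
Index 1: -1.7
Index 2: -1.0
Index 3: -1.4
Index 4: 0.2
Maximum logit = 0.2 at index 4

4


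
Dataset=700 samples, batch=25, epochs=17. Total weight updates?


Iterations per epoch = 700 / 25 = 28
Total updates = iterations_per_epoch * epochs
= 28 * 17
= 476

476


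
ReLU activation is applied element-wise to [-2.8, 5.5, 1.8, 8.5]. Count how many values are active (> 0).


ReLU(x) = max(0, x) for each element:
ReLU(-2.8) = 0
ReLU(5.5) = 5.5
ReLU(1.8) = 1.8
ReLU(8.5) = 8.5
Active neurons (>0): 3

3


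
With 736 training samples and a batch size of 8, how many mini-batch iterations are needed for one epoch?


Iterations per epoch = dataset_size / batch_size
= 736 / 8
= 92

92


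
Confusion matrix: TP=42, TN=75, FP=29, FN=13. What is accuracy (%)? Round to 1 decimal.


Accuracy = (TP + TN) / (TP + TN + FP + FN) * 100
= (42 + 75) / (42 + 75 + 29 + 13)
= 117 / 159
= 0.7358
= 73.6%

73.6


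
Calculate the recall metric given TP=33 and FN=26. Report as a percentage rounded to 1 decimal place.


Recall = TP / (TP + FN) * 100
= 33 / (33 + 26)
= 33 / 59
= 0.5593
= 55.9%

55.9


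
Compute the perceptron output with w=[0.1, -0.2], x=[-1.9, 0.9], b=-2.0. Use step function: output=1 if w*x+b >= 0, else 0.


z = w . x + b
= 0.1*-1.9 + -0.2*0.9 + -2.0
= -0.19 + -0.18 + -2.0
= -0.37 + -2.0
= -2.37
Since z = -2.37 < 0, output = 0

0


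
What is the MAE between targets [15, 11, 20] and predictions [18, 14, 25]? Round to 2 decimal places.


Absolute errors: [3, 3, 5]
Sum of absolute errors = 11
MAE = 11 / 3 = 3.67

3.67


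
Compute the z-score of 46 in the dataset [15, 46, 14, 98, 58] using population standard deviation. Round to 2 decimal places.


Mean = (15 + 46 + 14 + 98 + 58) / 5 = 46.2
Variance = sum((x_i - mean)^2) / n = 966.56
Std = sqrt(966.56) = 31.0895
Z = (x - mean) / std
= (46 - 46.2) / 31.0895
= -0.2 / 31.0895
= -0.01

-0.01


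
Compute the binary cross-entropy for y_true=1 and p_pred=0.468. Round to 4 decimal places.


For y=1: Loss = -log(p)
= -log(0.468)
= -(-0.7593)
= 0.7593

0.7593


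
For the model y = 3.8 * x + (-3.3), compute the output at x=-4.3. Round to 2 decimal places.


y = 3.8 * -4.3 + (-3.3)
= -16.34 + (-3.3)
= -19.64

-19.64


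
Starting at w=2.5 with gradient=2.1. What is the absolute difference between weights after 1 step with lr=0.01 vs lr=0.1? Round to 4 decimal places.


With lr=0.01: w_new = 2.5 - 0.01 * 2.1 = 2.479
With lr=0.1: w_new = 2.5 - 0.1 * 2.1 = 2.29
Absolute difference = |2.479 - 2.29|
= 0.1890

0.1890


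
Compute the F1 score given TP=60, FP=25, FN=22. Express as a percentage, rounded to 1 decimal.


Precision = TP / (TP + FP) = 60 / 85 = 0.7059
Recall = TP / (TP + FN) = 60 / 82 = 0.7317
F1 = 2 * P * R / (P + R)
= 2 * 0.7059 * 0.7317 / (0.7059 + 0.7317)
= 1.033 / 1.4376
= 0.7186
As percentage: 71.9%

71.9


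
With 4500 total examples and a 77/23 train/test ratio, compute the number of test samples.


Train samples = 4500 * 77% = 3465
Test samples = 4500 - 3465
= 1035

1035


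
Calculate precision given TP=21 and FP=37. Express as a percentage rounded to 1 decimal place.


Precision = TP / (TP + FP) * 100
= 21 / (21 + 37)
= 21 / 58
= 0.3621
= 36.2%

36.2


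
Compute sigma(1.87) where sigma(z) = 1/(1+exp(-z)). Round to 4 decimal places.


sigmoid(z) = 1 / (1 + exp(-z))
exp(-(1.87)) = exp(-1.87) = 0.1541
1 + 0.1541 = 1.1541
1 / 1.1541 = 0.8665

0.8665


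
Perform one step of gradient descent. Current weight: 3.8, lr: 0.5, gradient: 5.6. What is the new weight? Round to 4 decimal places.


w_new = w_old - lr * gradient
= 3.8 - 0.5 * 5.6
= 3.8 - (2.8)
= 1.0000

1.0000


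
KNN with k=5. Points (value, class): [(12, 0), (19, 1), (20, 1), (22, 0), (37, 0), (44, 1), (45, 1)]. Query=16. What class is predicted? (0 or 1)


Distances from query 16:
Point 19 (class 1): distance = 3
Point 12 (class 0): distance = 4
Point 20 (class 1): distance = 4
Point 22 (class 0): distance = 6
Point 37 (class 0): distance = 21
K=5 nearest neighbors: classes = [1, 0, 1, 0, 0]
Votes for class 1: 2 / 5
Majority vote => class 0

0


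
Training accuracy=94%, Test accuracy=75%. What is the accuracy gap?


Gap = train_accuracy - test_accuracy
= 94 - 75
= 19%
This gap suggests the model is overfitting.

19


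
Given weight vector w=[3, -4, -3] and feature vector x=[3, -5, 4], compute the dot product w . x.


Element-wise products:
3 * 3 = 9
-4 * -5 = 20
-3 * 4 = -12
Sum = 9 + 20 + -12
= 17

17


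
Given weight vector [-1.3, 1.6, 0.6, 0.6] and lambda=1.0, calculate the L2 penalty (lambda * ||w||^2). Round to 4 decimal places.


Squaring each weight:
(-1.3)^2 = 1.69
1.6^2 = 2.56
0.6^2 = 0.36
0.6^2 = 0.36
Sum of squares = 4.97
Penalty = 1.0 * 4.97 = 4.9700

4.9700


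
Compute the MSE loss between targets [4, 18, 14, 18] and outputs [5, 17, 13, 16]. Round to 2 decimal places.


Differences: [-1, 1, 1, 2]
Squared errors: [1, 1, 1, 4]
Sum of squared errors = 7
MSE = 7 / 4 = 1.75

1.75


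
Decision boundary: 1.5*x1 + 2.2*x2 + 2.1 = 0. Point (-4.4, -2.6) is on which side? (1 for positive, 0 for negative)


Compute 1.5 * -4.4 + 2.2 * -2.6 + 2.1
= -6.6 + -5.72 + 2.1
= -10.22
Since -10.22 < 0, the point is on the negative side.

0


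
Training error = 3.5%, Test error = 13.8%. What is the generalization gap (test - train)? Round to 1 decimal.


Generalization gap = test_error - train_error
= 13.8 - 3.5
= 10.3%
A large gap suggests overfitting.

10.3


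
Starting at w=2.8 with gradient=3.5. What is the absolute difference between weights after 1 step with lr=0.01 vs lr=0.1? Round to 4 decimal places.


With lr=0.01: w_new = 2.8 - 0.01 * 3.5 = 2.765
With lr=0.1: w_new = 2.8 - 0.1 * 3.5 = 2.45
Absolute difference = |2.765 - 2.45|
= 0.3150

0.3150


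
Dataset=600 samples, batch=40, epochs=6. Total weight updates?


Iterations per epoch = 600 / 40 = 15
Total updates = iterations_per_epoch * epochs
= 15 * 6
= 90

90


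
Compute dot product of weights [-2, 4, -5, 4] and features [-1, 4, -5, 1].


Element-wise products:
-2 * -1 = 2
4 * 4 = 16
-5 * -5 = 25
4 * 1 = 4
Sum = 2 + 16 + 25 + 4
= 47

47


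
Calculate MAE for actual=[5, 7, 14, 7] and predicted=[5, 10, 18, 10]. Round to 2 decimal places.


Absolute errors: [0, 3, 4, 3]
Sum of absolute errors = 10
MAE = 10 / 4 = 2.50

2.50


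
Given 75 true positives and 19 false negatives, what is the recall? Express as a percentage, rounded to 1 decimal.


Recall = TP / (TP + FN) * 100
= 75 / (75 + 19)
= 75 / 94
= 0.7979
= 79.8%

79.8


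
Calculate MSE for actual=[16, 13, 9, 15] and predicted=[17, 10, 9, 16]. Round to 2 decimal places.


Differences: [-1, 3, 0, -1]
Squared errors: [1, 9, 0, 1]
Sum of squared errors = 11
MSE = 11 / 4 = 2.75

2.75


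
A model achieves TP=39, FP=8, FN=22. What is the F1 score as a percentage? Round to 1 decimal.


Precision = TP / (TP + FP) = 39 / 47 = 0.8298
Recall = TP / (TP + FN) = 39 / 61 = 0.6393
F1 = 2 * P * R / (P + R)
= 2 * 0.8298 * 0.6393 / (0.8298 + 0.6393)
= 1.061 / 1.4691
= 0.7222
As percentage: 72.2%

72.2


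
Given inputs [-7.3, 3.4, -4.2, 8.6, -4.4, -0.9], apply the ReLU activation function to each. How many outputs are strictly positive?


ReLU(x) = max(0, x) for each element:
ReLU(-7.3) = 0
ReLU(3.4) = 3.4
ReLU(-4.2) = 0
ReLU(8.6) = 8.6
ReLU(-4.4) = 0
ReLU(-0.9) = 0
Active neurons (>0): 2

2


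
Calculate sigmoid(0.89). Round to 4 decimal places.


sigmoid(z) = 1 / (1 + exp(-z))
exp(-(0.89)) = exp(-0.89) = 0.4107
1 + 0.4107 = 1.4107
1 / 1.4107 = 0.7089

0.7089


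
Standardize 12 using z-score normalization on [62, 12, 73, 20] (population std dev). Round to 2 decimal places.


Mean = (62 + 12 + 73 + 20) / 4 = 41.75
Variance = sum((x_i - mean)^2) / n = 686.1875
Std = sqrt(686.1875) = 26.1952
Z = (x - mean) / std
= (12 - 41.75) / 26.1952
= -29.75 / 26.1952
= -1.14

-1.14


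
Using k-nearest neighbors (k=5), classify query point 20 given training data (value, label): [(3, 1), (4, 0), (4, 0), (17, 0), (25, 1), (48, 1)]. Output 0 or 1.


Distances from query 20:
Point 17 (class 0): distance = 3
Point 25 (class 1): distance = 5
Point 4 (class 0): distance = 16
Point 4 (class 0): distance = 16
Point 3 (class 1): distance = 17
K=5 nearest neighbors: classes = [0, 1, 0, 0, 1]
Votes for class 1: 2 / 5
Majority vote => class 0

0


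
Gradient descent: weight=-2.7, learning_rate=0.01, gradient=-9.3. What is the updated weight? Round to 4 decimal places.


w_new = w_old - lr * gradient
= -2.7 - 0.01 * -9.3
= -2.7 - (-0.093)
= -2.6070

-2.6070


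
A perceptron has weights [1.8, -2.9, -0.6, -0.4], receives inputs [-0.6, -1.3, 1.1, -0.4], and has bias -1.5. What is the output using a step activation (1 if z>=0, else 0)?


z = w . x + b
= 1.8*-0.6 + -2.9*-1.3 + -0.6*1.1 + -0.4*-0.4 + -1.5
= -1.08 + 3.77 + -0.66 + 0.16 + -1.5
= 2.19 + -1.5
= 0.69
Since z = 0.69 >= 0, output = 1

1


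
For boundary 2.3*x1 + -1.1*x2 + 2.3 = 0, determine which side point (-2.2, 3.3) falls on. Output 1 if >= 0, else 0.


Compute 2.3 * -2.2 + -1.1 * 3.3 + 2.3
= -5.06 + -3.63 + 2.3
= -6.39
Since -6.39 < 0, the point is on the negative side.

0


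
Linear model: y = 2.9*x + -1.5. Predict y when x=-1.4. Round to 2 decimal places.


y = 2.9 * -1.4 + (-1.5)
= -4.06 + (-1.5)
= -5.56

-5.56


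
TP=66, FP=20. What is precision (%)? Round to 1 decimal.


Precision = TP / (TP + FP) * 100
= 66 / (66 + 20)
= 66 / 86
= 0.7674
= 76.7%

76.7


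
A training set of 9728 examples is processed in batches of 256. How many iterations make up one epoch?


Iterations per epoch = dataset_size / batch_size
= 9728 / 256
= 38

38


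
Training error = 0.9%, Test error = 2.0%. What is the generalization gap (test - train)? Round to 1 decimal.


Generalization gap = test_error - train_error
= 2.0 - 0.9
= 1.1%
A small gap suggests good generalization.

1.1


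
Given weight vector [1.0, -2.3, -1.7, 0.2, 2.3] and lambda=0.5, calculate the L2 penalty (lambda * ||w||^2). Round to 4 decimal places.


Squaring each weight:
1.0^2 = 1.0
(-2.3)^2 = 5.29
(-1.7)^2 = 2.89
0.2^2 = 0.04
2.3^2 = 5.29
Sum of squares = 14.51
Penalty = 0.5 * 14.51 = 7.2550

7.2550


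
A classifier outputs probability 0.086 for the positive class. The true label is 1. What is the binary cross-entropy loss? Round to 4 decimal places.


For y=1: Loss = -log(p)
= -log(0.086)
= -(-2.4534)
= 2.4534

2.4534


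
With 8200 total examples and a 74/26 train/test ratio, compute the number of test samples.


Train samples = 8200 * 74% = 6068
Test samples = 8200 - 6068
= 2132

2132


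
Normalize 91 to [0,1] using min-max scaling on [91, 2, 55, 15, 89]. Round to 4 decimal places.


Min = 2, Max = 91
Range = 91 - 2 = 89
Scaled = (x - min) / (max - min)
= (91 - 2) / 89
= 89 / 89
= 1.0000

1.0000


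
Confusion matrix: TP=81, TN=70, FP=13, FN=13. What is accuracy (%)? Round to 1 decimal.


Accuracy = (TP + TN) / (TP + TN + FP + FN) * 100
= (81 + 70) / (81 + 70 + 13 + 13)
= 151 / 177
= 0.8531
= 85.3%

85.3


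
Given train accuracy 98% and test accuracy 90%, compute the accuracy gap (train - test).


Gap = train_accuracy - test_accuracy
= 98 - 90
= 8%
This moderate gap may indicate mild overfitting.

8


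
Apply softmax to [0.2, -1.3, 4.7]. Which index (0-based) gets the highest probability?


Softmax is a monotonic transformation, so it preserves the argmax.
We need to find the index of the maximum logit.
Index 0: 0.2
Index 1: -1.3
Index 2: 4.7
Maximum logit = 4.7 at index 2

2


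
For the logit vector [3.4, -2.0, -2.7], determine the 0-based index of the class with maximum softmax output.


Softmax is a monotonic transformation, so it preserves the argmax.
We need to find the index of the maximum logit.
Index 0: 3.4
Index 1: -2.0
Index 2: -2.7
Maximum logit = 3.4 at index 0

0


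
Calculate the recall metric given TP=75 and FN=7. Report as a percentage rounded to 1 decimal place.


Recall = TP / (TP + FN) * 100
= 75 / (75 + 7)
= 75 / 82
= 0.9146
= 91.5%

91.5


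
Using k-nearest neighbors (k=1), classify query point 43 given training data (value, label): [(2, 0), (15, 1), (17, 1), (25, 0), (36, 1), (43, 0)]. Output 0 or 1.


Distances from query 43:
Point 43 (class 0): distance = 0
K=1 nearest neighbors: classes = [0]
Votes for class 1: 0 / 1
Majority vote => class 0

0


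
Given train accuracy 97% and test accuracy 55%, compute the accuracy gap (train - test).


Gap = train_accuracy - test_accuracy
= 97 - 55
= 42%
This large gap strongly indicates overfitting.

42


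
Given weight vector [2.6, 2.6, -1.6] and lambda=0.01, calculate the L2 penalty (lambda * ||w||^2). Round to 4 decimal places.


Squaring each weight:
2.6^2 = 6.76
2.6^2 = 6.76
(-1.6)^2 = 2.56
Sum of squares = 16.08
Penalty = 0.01 * 16.08 = 0.1608

0.1608


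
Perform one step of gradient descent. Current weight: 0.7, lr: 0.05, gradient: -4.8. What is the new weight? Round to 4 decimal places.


w_new = w_old - lr * gradient
= 0.7 - 0.05 * -4.8
= 0.7 - (-0.24)
= 0.9400

0.9400


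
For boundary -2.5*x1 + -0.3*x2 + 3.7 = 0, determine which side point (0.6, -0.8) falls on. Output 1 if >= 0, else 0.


Compute -2.5 * 0.6 + -0.3 * -0.8 + 3.7
= -1.5 + 0.24 + 3.7
= 2.44
Since 2.44 >= 0, the point is on the positive side.

1


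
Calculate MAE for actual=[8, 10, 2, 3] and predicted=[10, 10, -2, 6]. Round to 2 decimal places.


Absolute errors: [2, 0, 4, 3]
Sum of absolute errors = 9
MAE = 9 / 4 = 2.25

2.25


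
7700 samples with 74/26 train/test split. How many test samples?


Train samples = 7700 * 74% = 5698
Test samples = 7700 - 5698
= 2002

2002


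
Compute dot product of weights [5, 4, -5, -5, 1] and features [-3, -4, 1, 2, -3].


Element-wise products:
5 * -3 = -15
4 * -4 = -16
-5 * 1 = -5
-5 * 2 = -10
1 * -3 = -3
Sum = -15 + -16 + -5 + -10 + -3
= -49

-49


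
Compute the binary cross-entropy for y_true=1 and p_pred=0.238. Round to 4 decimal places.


For y=1: Loss = -log(p)
= -log(0.238)
= -(-1.4355)
= 1.4355

1.4355


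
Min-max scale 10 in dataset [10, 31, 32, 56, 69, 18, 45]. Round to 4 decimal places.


Min = 10, Max = 69
Range = 69 - 10 = 59
Scaled = (x - min) / (max - min)
= (10 - 10) / 59
= 0 / 59
= 0.0000

0.0000


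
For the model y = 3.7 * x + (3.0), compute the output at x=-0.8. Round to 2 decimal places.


y = 3.7 * -0.8 + (3.0)
= -2.96 + (3.0)
= 0.04

0.04


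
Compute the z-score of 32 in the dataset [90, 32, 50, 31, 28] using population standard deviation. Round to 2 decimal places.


Mean = (90 + 32 + 50 + 31 + 28) / 5 = 46.2
Variance = sum((x_i - mean)^2) / n = 539.36
Std = sqrt(539.36) = 23.2241
Z = (x - mean) / std
= (32 - 46.2) / 23.2241
= -14.2 / 23.2241
= -0.61

-0.61


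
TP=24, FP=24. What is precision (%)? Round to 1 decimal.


Precision = TP / (TP + FP) * 100
= 24 / (24 + 24)
= 24 / 48
= 0.5
= 50.0%

50.0


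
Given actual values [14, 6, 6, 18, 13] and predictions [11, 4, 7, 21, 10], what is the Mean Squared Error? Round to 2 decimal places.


Differences: [3, 2, -1, -3, 3]
Squared errors: [9, 4, 1, 9, 9]
Sum of squared errors = 32
MSE = 32 / 5 = 6.40

6.40


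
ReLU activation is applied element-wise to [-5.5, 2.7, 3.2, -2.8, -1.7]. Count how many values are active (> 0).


ReLU(x) = max(0, x) for each element:
ReLU(-5.5) = 0
ReLU(2.7) = 2.7
ReLU(3.2) = 3.2
ReLU(-2.8) = 0
ReLU(-1.7) = 0
Active neurons (>0): 2

2


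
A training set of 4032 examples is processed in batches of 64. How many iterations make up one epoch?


Iterations per epoch = dataset_size / batch_size
= 4032 / 64
= 63

63


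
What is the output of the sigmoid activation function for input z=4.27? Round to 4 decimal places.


sigmoid(z) = 1 / (1 + exp(-z))
exp(-(4.27)) = exp(-4.27) = 0.014
1 + 0.014 = 1.014
1 / 1.014 = 0.9862

0.9862


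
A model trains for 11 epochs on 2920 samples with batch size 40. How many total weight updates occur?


Iterations per epoch = 2920 / 40 = 73
Total updates = iterations_per_epoch * epochs
= 73 * 11
= 803

803


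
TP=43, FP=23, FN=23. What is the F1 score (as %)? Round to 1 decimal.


Precision = TP / (TP + FP) = 43 / 66 = 0.6515
Recall = TP / (TP + FN) = 43 / 66 = 0.6515
F1 = 2 * P * R / (P + R)
= 2 * 0.6515 * 0.6515 / (0.6515 + 0.6515)
= 0.8489 / 1.303
= 0.6515
As percentage: 65.2%

65.2


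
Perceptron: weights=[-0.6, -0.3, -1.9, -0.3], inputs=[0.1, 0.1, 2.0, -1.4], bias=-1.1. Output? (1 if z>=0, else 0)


z = w . x + b
= -0.6*0.1 + -0.3*0.1 + -1.9*2.0 + -0.3*-1.4 + -1.1
= -0.06 + -0.03 + -3.8 + 0.42 + -1.1
= -3.47 + -1.1
= -4.57
Since z = -4.57 < 0, output = 0

0


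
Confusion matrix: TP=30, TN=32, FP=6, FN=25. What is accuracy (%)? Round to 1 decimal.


Accuracy = (TP + TN) / (TP + TN + FP + FN) * 100
= (30 + 32) / (30 + 32 + 6 + 25)
= 62 / 93
= 0.6667
= 66.7%

66.7


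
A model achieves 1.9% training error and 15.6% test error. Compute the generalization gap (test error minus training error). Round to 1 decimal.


Generalization gap = test_error - train_error
= 15.6 - 1.9
= 13.7%
A large gap suggests overfitting.

13.7


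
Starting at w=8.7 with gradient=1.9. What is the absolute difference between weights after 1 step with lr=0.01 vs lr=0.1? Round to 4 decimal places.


With lr=0.01: w_new = 8.7 - 0.01 * 1.9 = 8.681
With lr=0.1: w_new = 8.7 - 0.1 * 1.9 = 8.51
Absolute difference = |8.681 - 8.51|
= 0.1710

0.1710


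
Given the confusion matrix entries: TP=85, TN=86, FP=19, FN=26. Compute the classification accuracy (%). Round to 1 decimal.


Accuracy = (TP + TN) / (TP + TN + FP + FN) * 100
= (85 + 86) / (85 + 86 + 19 + 26)
= 171 / 216
= 0.7917
= 79.2%

79.2


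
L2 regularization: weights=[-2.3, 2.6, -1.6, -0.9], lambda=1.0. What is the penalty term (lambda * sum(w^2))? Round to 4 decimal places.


Squaring each weight:
(-2.3)^2 = 5.29
2.6^2 = 6.76
(-1.6)^2 = 2.56
(-0.9)^2 = 0.81
Sum of squares = 15.42
Penalty = 1.0 * 15.42 = 15.4200

15.4200


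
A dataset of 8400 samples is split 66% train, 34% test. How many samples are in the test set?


Train samples = 8400 * 66% = 5544
Test samples = 8400 - 5544
= 2856

2856


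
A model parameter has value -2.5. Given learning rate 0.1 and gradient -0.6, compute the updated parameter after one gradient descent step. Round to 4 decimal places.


w_new = w_old - lr * gradient
= -2.5 - 0.1 * -0.6
= -2.5 - (-0.06)
= -2.4400

-2.4400


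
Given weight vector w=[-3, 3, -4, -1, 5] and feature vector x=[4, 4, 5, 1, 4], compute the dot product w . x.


Element-wise products:
-3 * 4 = -12
3 * 4 = 12
-4 * 5 = -20
-1 * 1 = -1
5 * 4 = 20
Sum = -12 + 12 + -20 + -1 + 20
= -1

-1


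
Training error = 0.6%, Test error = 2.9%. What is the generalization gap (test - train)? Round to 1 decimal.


Generalization gap = test_error - train_error
= 2.9 - 0.6
= 2.3%
A moderate gap.

2.3


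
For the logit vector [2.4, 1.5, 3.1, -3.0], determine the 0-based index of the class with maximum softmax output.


Softmax is a monotonic transformation, so it preserves the argmax.
We need to find the index of the maximum logit.
Index 0: 2.4
Index 1: 1.5
Index 2: 3.1
Index 3: -3.0
Maximum logit = 3.1 at index 2

2


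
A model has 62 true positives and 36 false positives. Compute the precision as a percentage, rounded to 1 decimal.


Precision = TP / (TP + FP) * 100
= 62 / (62 + 36)
= 62 / 98
= 0.6327
= 63.3%

63.3


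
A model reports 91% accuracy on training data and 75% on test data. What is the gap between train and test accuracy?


Gap = train_accuracy - test_accuracy
= 91 - 75
= 16%
This gap suggests the model is overfitting.

16


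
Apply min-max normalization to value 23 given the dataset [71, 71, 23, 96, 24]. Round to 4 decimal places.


Min = 23, Max = 96
Range = 96 - 23 = 73
Scaled = (x - min) / (max - min)
= (23 - 23) / 73
= 0 / 73
= 0.0000

0.0000
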